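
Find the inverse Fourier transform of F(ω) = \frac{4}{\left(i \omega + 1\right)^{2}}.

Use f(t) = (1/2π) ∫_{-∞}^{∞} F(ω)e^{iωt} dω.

f(t) = 4 t e^{- t} u\left(t\right)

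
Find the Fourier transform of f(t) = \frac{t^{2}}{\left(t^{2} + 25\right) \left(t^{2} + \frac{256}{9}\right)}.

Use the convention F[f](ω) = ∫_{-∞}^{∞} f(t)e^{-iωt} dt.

F(ω) = - \frac{45 \pi e^{- 5 \left|{\omega}\right|}}{31} + \frac{48 \pi e^{- \frac{16 \left|{\omega}\right|}{3}}}{31}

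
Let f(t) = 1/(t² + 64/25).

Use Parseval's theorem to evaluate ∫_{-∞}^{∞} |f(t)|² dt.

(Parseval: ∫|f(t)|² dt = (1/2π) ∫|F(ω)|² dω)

∫|f(t)|² dt = \frac{125 \pi}{1024}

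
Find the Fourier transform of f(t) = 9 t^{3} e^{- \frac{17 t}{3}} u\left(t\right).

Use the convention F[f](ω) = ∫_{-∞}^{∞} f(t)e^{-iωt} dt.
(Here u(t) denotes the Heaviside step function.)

F(ω) = \frac{4374}{\left(3 i \omega + 17\right)^{4}}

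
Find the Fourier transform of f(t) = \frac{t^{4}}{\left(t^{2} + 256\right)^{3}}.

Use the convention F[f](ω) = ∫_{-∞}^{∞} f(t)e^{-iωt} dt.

F(ω) = \frac{\pi \left(256 \omega^{2} - 80 \left|{\omega}\right| + 3\right) e^{- 16 \left|{\omega}\right|}}{128}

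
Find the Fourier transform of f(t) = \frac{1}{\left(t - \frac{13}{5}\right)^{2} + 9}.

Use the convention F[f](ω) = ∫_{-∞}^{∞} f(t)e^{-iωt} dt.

F(ω) = \frac{\pi e^{- \frac{13 i \omega}{5} - 3 \left|{\omega}\right|}}{3}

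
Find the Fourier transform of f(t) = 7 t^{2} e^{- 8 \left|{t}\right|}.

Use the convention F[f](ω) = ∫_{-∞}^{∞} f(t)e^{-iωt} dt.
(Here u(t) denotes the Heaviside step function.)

F(ω) = \frac{224 \left(64 - 3 \omega^{2}\right)}{\left(\omega^{2} + 64\right)^{3}}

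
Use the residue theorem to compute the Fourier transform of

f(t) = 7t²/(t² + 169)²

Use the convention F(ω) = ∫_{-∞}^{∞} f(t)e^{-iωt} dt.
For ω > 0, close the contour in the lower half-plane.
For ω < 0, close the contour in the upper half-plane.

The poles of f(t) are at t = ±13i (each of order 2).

Let g(z) = f(z)e^{-iωz}; for large |z| the factor e^{-iωz} decays in the lower half-plane when ω > 0 and in the upper half-plane when ω < 0.

Case ω > 0 (lower half-plane, clockwise contour ⇒ F(ω) = -2πi·ΣRes):
  Res_{z = - 13 i} g(z) = \frac{7 i \left(1 - 13 \omega\right) e^{- 13 \omega}}{52} (pole of order 2)
  F(ω) = -2πi·ΣRes = \frac{7 \pi \left(1 - 13 \omega\right) e^{- 13 \omega}}{26}

Case ω < 0 (upper half-plane, counterclockwise contour ⇒ F(ω) = +2πi·ΣRes):
  Res_{z = 13 i} g(z) = \frac{7 i \left(- 13 \omega - 1\right) e^{13 \omega}}{52} (pole of order 2)
  F(ω) = 2πi·ΣRes = \frac{7 \pi \left(13 \omega + 1\right) e^{13 \omega}}{26}

Both cases combine into a single formula in |ω|:

F(ω) = \frac{7 \pi \left(1 - 13 \left|{\omega}\right|\right) e^{- 13 \left|{\omega}\right|}}{26}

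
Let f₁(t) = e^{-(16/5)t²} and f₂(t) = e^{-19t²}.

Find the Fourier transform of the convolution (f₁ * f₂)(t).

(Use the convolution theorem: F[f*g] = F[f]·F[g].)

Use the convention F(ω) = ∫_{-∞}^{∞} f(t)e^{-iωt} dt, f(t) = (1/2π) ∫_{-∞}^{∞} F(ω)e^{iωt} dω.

F[f₁*f₂](ω) = \frac{\sqrt{95} \pi e^{- \frac{111 \omega^{2}}{1216}}}{76}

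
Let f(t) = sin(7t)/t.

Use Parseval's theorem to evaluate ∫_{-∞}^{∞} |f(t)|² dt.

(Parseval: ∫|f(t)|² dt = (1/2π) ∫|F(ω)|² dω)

∫|f(t)|² dt = 7 \pi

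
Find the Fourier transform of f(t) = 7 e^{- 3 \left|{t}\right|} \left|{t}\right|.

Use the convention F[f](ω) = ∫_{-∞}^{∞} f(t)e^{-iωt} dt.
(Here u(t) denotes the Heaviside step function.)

F(ω) = \frac{14 \left(9 - \omega^{2}\right)}{\left(\omega^{2} + 9\right)^{2}}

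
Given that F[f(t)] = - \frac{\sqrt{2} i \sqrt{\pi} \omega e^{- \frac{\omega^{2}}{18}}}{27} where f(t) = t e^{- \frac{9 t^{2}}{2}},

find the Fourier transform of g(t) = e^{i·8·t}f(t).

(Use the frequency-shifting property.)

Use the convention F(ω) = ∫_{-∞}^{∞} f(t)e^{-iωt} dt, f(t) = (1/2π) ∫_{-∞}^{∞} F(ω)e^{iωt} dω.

F[g](ω) = \frac{\sqrt{2} i \sqrt{\pi} \left(8 - \omega\right) e^{- \frac{\left(\omega - 8\right)^{2}}{18}}}{27}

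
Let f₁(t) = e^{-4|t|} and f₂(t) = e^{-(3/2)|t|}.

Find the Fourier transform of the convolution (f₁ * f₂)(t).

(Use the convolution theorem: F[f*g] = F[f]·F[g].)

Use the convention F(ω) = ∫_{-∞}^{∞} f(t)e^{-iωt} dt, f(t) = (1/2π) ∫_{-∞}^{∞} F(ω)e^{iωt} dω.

F[f₁*f₂](ω) = \frac{96}{\left(\omega^{2} + 16\right) \left(4 \omega^{2} + 9\right)}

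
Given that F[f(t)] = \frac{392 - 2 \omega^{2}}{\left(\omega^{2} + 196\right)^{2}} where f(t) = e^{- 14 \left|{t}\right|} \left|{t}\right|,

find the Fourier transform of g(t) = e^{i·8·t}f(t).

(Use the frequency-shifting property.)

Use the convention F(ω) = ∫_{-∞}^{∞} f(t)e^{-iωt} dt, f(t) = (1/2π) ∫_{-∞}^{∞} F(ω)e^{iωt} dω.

F[g](ω) = \frac{2 \left(196 - \left(\omega - 8\right)^{2}\right)}{\left(\left(\omega - 8\right)^{2} + 196\right)^{2}}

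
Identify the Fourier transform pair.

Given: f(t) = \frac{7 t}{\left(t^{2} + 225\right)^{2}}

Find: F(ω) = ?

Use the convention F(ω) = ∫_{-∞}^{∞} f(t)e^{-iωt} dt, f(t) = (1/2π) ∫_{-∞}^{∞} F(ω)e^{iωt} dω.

F(ω) = - \frac{7 i \pi \omega e^{- 15 \left|{\omega}\right|}}{30}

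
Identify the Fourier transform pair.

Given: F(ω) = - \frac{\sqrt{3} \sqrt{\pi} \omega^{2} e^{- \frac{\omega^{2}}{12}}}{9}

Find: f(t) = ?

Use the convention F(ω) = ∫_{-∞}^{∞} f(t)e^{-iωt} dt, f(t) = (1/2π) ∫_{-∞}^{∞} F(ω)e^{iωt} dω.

f(t) = \left(12 t^{2} - 2\right) e^{- 3 t^{2}}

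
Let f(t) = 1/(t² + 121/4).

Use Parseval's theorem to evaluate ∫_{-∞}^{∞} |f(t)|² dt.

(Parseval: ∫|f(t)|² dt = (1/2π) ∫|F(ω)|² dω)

∫|f(t)|² dt = \frac{4 \pi}{1331}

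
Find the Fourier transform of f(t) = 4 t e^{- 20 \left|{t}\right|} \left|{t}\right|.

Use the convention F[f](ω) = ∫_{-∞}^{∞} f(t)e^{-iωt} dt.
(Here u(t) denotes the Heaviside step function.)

F(ω) = \frac{16 i \omega \left(\omega^{2} - 1200\right)}{\left(\omega^{2} + 400\right)^{3}}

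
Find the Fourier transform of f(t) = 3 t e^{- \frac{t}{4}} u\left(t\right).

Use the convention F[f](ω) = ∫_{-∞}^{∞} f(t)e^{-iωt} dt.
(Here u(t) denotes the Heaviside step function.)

F(ω) = \frac{48}{\left(4 i \omega + 1\right)^{2}}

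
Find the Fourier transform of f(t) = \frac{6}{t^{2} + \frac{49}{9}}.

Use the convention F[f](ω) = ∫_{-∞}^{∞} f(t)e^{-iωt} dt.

F(ω) = \frac{18 \pi e^{- \frac{7 \left|{\omega}\right|}{3}}}{7}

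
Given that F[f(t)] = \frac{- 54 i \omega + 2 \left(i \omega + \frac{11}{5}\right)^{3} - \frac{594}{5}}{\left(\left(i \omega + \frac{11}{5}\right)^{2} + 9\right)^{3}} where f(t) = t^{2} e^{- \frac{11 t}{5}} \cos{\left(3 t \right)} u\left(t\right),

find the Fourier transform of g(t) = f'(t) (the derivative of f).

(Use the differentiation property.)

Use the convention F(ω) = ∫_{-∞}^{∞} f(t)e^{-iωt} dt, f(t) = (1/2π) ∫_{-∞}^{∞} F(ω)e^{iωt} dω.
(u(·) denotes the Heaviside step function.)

F[g](ω) = - \frac{250 i \omega \left(3375 i \omega - \left(5 i \omega + 11\right)^{3} + 7425\right)}{\left(\left(5 i \omega + 11\right)^{2} + 225\right)^{3}}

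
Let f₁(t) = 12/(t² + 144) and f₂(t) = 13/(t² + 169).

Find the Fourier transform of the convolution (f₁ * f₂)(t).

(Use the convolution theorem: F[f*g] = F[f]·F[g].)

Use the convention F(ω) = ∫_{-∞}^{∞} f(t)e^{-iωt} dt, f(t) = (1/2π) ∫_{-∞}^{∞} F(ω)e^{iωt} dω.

F[f₁*f₂](ω) = \pi^{2} e^{- 25 \left|{\omega}\right|}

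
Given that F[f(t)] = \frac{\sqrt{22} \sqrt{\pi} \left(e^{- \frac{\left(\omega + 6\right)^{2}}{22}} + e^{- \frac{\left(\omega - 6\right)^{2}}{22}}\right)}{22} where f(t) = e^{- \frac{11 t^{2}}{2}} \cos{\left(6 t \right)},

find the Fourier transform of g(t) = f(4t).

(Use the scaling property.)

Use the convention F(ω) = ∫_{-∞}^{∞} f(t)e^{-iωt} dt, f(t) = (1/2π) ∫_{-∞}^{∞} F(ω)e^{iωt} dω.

F[g](ω) = \frac{\sqrt{22} \sqrt{\pi} \left(e^{\frac{3 \omega}{11}} + 1\right) e^{- \frac{\omega^{2}}{352} - \frac{3 \omega}{22} - \frac{18}{11}}}{88}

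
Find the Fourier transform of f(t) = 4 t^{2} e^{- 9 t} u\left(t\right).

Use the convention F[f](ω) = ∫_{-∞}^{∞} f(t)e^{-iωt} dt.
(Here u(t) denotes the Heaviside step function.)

F(ω) = \frac{8}{\left(i \omega + 9\right)^{3}}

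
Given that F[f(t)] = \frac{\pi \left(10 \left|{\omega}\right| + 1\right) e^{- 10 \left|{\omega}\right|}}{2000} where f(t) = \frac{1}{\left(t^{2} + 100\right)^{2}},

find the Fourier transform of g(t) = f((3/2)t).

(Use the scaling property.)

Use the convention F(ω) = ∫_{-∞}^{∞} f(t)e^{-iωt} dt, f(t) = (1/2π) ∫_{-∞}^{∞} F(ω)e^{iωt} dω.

F[g](ω) = \frac{\pi \left(20 \left|{\omega}\right| + 3\right) e^{- \frac{20 \left|{\omega}\right|}{3}}}{9000}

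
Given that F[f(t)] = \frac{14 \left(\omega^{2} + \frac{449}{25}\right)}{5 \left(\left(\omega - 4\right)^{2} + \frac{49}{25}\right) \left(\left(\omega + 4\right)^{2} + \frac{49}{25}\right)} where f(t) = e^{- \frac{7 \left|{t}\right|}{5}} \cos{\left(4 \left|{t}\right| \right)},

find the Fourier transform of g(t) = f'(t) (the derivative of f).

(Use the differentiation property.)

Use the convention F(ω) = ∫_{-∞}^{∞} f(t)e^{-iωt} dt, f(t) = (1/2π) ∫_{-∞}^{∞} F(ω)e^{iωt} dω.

F[g](ω) = \frac{70 i \omega \left(25 \omega^{2} + 449\right)}{625 \omega^{4} - 17550 \omega^{2} + 201601}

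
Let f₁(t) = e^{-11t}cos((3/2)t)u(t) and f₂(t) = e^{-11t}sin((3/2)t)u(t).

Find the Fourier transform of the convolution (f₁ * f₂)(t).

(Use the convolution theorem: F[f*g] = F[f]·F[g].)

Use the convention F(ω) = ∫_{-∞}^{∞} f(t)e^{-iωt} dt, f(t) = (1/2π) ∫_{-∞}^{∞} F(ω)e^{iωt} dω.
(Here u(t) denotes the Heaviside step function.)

F[f₁*f₂](ω) = \frac{24 \left(i \omega + 11\right)}{\left(4 \left(i \omega + 11\right)^{2} + 9\right)^{2}}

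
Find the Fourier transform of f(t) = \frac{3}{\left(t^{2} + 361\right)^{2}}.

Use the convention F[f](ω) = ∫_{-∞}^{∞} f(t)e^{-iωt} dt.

F(ω) = \frac{3 \pi \left(19 \left|{\omega}\right| + 1\right) e^{- 19 \left|{\omega}\right|}}{13718}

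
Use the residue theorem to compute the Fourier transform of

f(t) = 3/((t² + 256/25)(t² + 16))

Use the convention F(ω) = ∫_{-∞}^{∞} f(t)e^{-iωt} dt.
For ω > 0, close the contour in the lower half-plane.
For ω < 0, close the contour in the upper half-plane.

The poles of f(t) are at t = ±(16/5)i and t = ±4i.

Let g(z) = f(z)e^{-iωz}; for large |z| the factor e^{-iωz} decays in the lower half-plane when ω > 0 and in the upper half-plane when ω < 0.

Case ω > 0 (lower half-plane, clockwise contour ⇒ F(ω) = -2πi·ΣRes):
  Res_{z = - \frac{16 i}{5}} g(z) = \frac{125 i e^{- \frac{16 \omega}{5}}}{1536}
  Res_{z = - 4 i} g(z) = - \frac{25 i e^{- 4 \omega}}{384}
  F(ω) = -2πi·ΣRes = - \frac{25 \pi e^{- 4 \omega}}{192} + \frac{125 \pi e^{- \frac{16 \omega}{5}}}{768}

Case ω < 0 (upper half-plane, counterclockwise contour ⇒ F(ω) = +2πi·ΣRes):
  Res_{z = \frac{16 i}{5}} g(z) = - \frac{125 i e^{\frac{16 \omega}{5}}}{1536}
  Res_{z = 4 i} g(z) = \frac{25 i e^{4 \omega}}{384}
  F(ω) = 2πi·ΣRes = \frac{25 \pi \left(5 e^{\frac{16 \omega}{5}} - 4 e^{4 \omega}\right)}{768}

Both cases combine into a single formula in |ω|:

F(ω) = - \frac{25 \pi e^{- 4 \left|{\omega}\right|}}{192} + \frac{125 \pi e^{- \frac{16 \left|{\omega}\right|}{5}}}{768}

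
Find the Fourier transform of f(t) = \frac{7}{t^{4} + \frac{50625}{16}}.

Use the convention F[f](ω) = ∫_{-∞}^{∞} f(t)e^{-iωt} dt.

F(ω) = \frac{56 \pi e^{- \frac{15 \sqrt{2} \left|{\omega}\right|}{4}} \sin{\left(\frac{15 \sqrt{2} \left|{\omega}\right|}{4} + \frac{\pi}{4} \right)}}{3375}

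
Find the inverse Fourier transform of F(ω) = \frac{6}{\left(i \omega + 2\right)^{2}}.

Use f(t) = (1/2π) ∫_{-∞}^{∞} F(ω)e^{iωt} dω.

f(t) = 6 t e^{- 2 t} u\left(t\right)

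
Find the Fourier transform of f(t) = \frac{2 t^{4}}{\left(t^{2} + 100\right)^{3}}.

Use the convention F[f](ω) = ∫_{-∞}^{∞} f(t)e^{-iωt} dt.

F(ω) = \frac{\pi \left(100 \omega^{2} - 50 \left|{\omega}\right| + 3\right) e^{- 10 \left|{\omega}\right|}}{40}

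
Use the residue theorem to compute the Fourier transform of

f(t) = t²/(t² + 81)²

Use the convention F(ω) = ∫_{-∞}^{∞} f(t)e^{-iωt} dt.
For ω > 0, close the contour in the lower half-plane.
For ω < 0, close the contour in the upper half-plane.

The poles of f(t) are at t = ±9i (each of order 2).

Let g(z) = f(z)e^{-iωz}; for large |z| the factor e^{-iωz} decays in the lower half-plane when ω > 0 and in the upper half-plane when ω < 0.

Case ω > 0 (lower half-plane, clockwise contour ⇒ F(ω) = -2πi·ΣRes):
  Res_{z = - 9 i} g(z) = \frac{i \left(1 - 9 \omega\right) e^{- 9 \omega}}{36} (pole of order 2)
  F(ω) = -2πi·ΣRes = \frac{\pi \left(1 - 9 \omega\right) e^{- 9 \omega}}{18}

Case ω < 0 (upper half-plane, counterclockwise contour ⇒ F(ω) = +2πi·ΣRes):
  Res_{z = 9 i} g(z) = \frac{i \left(- 9 \omega - 1\right) e^{9 \omega}}{36} (pole of order 2)
  F(ω) = 2πi·ΣRes = \frac{\pi \left(9 \omega + 1\right) e^{9 \omega}}{18}

Both cases combine into a single formula in |ω|:

F(ω) = \frac{\pi \left(1 - 9 \left|{\omega}\right|\right) e^{- 9 \left|{\omega}\right|}}{18}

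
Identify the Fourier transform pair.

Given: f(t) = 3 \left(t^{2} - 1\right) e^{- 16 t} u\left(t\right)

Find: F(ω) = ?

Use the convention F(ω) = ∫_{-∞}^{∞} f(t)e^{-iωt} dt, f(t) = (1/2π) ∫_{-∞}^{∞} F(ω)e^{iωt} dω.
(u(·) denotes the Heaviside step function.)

F(ω) = \frac{3 \left(2 i \omega - \left(i \omega + 16\right)^{3} + 32\right)}{\left(i \omega + 16\right)^{4}}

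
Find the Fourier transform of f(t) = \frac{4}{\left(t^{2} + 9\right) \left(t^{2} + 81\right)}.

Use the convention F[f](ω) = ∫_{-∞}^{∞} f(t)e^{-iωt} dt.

F(ω) = \frac{\pi \left(3 e^{6 \left|{\omega}\right|} - 1\right) e^{- 9 \left|{\omega}\right|}}{162}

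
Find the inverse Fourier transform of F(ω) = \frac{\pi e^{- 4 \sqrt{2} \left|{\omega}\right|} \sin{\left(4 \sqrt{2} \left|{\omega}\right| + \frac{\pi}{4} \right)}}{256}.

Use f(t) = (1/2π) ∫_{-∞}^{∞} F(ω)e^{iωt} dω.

f(t) = \frac{2}{t^{4} + 4096}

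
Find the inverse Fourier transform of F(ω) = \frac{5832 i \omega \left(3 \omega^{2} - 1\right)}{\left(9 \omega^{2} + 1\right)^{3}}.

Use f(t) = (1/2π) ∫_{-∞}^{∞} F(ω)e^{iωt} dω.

f(t) = 6 t e^{- \frac{\left|{t}\right|}{3}} \left|{t}\right|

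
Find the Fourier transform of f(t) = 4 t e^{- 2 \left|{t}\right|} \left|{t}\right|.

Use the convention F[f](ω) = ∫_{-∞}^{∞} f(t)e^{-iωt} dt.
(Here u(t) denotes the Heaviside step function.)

F(ω) = \frac{16 i \omega \left(\omega^{2} - 12\right)}{\left(\omega^{2} + 4\right)^{3}}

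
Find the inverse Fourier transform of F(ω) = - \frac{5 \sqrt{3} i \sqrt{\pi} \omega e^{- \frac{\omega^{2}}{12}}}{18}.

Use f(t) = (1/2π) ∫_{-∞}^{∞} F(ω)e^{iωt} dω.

f(t) = 5 t e^{- 3 t^{2}}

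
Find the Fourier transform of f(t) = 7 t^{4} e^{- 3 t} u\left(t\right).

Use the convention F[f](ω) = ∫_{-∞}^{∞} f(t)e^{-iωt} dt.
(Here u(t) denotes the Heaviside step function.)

F(ω) = \frac{168}{\left(i \omega + 3\right)^{5}}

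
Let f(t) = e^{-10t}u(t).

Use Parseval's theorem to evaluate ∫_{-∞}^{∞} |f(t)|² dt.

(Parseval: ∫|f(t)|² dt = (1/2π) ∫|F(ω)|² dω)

∫|f(t)|² dt = \frac{1}{20}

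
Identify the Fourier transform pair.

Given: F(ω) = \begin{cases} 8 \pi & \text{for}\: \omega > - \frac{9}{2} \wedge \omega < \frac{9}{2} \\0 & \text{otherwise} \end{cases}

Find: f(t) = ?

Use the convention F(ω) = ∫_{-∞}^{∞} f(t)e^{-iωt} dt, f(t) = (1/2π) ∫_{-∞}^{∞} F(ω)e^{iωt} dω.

f(t) = \frac{8 \sin{\left(\frac{9 t}{2} \right)}}{t}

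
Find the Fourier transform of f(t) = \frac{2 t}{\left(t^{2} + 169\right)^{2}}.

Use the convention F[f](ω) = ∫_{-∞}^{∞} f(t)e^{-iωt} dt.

F(ω) = - \frac{i \pi \omega e^{- 13 \left|{\omega}\right|}}{13}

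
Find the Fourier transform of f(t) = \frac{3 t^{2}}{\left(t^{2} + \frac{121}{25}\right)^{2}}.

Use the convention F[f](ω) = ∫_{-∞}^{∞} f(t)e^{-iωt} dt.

F(ω) = \frac{3 \pi \left(5 - 11 \left|{\omega}\right|\right) e^{- \frac{11 \left|{\omega}\right|}{5}}}{22}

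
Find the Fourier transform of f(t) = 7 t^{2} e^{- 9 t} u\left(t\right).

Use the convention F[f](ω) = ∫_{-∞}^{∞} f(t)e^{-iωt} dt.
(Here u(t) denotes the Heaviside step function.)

F(ω) = \frac{14}{\left(i \omega + 9\right)^{3}}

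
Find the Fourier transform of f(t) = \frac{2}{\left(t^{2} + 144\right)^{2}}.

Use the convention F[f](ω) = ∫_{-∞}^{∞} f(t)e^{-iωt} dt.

F(ω) = \frac{\pi \left(12 \left|{\omega}\right| + 1\right) e^{- 12 \left|{\omega}\right|}}{1728}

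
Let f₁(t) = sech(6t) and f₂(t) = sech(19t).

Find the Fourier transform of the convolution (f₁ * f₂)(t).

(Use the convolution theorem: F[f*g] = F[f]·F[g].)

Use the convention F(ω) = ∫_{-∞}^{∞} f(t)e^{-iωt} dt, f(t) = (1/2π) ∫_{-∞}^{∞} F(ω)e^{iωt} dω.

F[f₁*f₂](ω) = \frac{\pi^{2}}{114 \cosh{\left(\frac{\pi \omega}{38} \right)} \cosh{\left(\frac{\pi \omega}{12} \right)}}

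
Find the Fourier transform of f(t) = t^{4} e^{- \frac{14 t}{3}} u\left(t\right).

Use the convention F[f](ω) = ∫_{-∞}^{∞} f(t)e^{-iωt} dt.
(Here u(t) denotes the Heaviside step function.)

F(ω) = \frac{5832}{\left(3 i \omega + 14\right)^{5}}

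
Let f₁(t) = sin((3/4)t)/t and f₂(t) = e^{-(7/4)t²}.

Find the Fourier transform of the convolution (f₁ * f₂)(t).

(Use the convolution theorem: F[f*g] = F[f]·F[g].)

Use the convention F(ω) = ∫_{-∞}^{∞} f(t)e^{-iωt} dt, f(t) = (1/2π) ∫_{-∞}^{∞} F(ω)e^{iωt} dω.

F[f₁*f₂](ω) = \begin{cases} \frac{2 \sqrt{7} \pi^{\frac{3}{2}} e^{- \frac{\omega^{2}}{7}}}{7} & \text{for}\: \omega > - \frac{3}{4} \wedge \omega < \frac{3}{4} \\0 & \text{otherwise} \end{cases}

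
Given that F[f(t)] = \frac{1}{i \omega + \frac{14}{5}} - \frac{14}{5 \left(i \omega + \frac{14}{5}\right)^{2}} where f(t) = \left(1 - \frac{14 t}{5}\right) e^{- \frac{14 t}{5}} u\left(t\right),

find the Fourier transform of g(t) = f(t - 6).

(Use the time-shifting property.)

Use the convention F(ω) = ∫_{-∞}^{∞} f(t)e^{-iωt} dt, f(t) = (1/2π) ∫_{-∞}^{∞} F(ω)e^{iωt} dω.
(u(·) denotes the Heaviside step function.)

F[g](ω) = \frac{25 i \omega e^{- 6 i \omega}}{- 25 \omega^{2} + 140 i \omega + 196}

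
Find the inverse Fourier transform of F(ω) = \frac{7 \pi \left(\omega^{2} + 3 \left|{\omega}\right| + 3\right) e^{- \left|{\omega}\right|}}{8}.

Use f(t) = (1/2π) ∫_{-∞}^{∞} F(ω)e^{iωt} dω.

f(t) = \frac{7}{\left(t^{2} + 1\right)^{3}}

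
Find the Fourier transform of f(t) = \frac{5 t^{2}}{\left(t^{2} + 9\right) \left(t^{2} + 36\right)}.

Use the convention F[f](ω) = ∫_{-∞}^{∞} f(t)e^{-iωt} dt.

F(ω) = \frac{5 \pi \left(2 - e^{3 \left|{\omega}\right|}\right) e^{- 6 \left|{\omega}\right|}}{9}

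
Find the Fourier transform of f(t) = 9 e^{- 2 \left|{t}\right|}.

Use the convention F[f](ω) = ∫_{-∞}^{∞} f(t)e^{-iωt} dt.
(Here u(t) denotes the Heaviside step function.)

F(ω) = \frac{36}{\omega^{2} + 4}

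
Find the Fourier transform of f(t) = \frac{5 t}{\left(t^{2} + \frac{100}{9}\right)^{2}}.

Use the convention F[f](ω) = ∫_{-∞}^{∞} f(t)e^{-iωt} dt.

F(ω) = - \frac{3 i \pi \omega e^{- \frac{10 \left|{\omega}\right|}{3}}}{4}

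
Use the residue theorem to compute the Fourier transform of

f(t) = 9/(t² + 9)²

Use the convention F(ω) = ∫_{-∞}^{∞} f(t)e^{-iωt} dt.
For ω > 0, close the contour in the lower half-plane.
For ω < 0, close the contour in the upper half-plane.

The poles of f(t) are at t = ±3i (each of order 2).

Let g(z) = f(z)e^{-iωz}; for large |z| the factor e^{-iωz} decays in the lower half-plane when ω > 0 and in the upper half-plane when ω < 0.

Case ω > 0 (lower half-plane, clockwise contour ⇒ F(ω) = -2πi·ΣRes):
  Res_{z = - 3 i} g(z) = \frac{i \left(3 \omega + 1\right) e^{- 3 \omega}}{12} (pole of order 2)
  F(ω) = -2πi·ΣRes = \frac{\pi \left(3 \omega + 1\right) e^{- 3 \omega}}{6}

Case ω < 0 (upper half-plane, counterclockwise contour ⇒ F(ω) = +2πi·ΣRes):
  Res_{z = 3 i} g(z) = \frac{i \left(3 \omega - 1\right) e^{3 \omega}}{12} (pole of order 2)
  F(ω) = 2πi·ΣRes = \frac{\pi \left(1 - 3 \omega\right) e^{3 \omega}}{6}

Both cases combine into a single formula in |ω|:

F(ω) = \frac{\pi \left(3 \left|{\omega}\right| + 1\right) e^{- 3 \left|{\omega}\right|}}{6}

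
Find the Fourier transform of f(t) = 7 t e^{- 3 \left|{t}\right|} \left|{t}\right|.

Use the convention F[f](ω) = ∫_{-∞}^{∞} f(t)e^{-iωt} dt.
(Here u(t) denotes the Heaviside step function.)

F(ω) = \frac{28 i \omega \left(\omega^{2} - 27\right)}{\left(\omega^{2} + 9\right)^{3}}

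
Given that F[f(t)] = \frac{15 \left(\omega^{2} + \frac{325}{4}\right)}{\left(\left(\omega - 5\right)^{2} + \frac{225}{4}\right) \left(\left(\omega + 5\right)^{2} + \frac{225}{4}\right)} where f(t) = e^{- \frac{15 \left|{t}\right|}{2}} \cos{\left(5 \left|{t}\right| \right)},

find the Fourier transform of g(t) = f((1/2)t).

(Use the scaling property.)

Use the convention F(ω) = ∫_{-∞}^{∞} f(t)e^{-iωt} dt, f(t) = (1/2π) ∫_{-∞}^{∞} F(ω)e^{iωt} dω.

F[g](ω) = \frac{120 \left(16 \omega^{2} + 325\right)}{256 \omega^{4} + 4000 \omega^{2} + 105625}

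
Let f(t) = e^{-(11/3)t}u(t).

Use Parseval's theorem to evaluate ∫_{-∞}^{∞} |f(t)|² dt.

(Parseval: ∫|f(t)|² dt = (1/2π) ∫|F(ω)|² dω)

∫|f(t)|² dt = \frac{3}{22}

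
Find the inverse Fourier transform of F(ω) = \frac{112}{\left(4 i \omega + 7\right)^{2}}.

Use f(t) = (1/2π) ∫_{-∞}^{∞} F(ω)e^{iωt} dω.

f(t) = 7 t e^{- \frac{7 t}{4}} u\left(t\right)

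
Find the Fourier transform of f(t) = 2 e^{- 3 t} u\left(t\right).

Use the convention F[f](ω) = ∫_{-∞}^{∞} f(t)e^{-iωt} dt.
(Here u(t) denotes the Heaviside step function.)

F(ω) = \frac{2}{i \omega + 3}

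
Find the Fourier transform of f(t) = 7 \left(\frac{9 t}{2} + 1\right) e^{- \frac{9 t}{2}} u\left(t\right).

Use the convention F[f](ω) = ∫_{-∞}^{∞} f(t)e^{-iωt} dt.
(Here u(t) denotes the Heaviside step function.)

F(ω) = \frac{28 \left(- i \omega - 9\right)}{4 \omega^{2} - 36 i \omega - 81}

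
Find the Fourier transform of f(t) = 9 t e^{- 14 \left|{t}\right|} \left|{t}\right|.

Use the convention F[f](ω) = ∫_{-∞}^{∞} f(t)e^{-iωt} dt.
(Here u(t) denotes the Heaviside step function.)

F(ω) = \frac{36 i \omega \left(\omega^{2} - 588\right)}{\left(\omega^{2} + 196\right)^{3}}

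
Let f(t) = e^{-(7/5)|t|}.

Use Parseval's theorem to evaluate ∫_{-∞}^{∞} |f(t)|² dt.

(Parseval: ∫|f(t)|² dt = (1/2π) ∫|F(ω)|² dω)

∫|f(t)|² dt = \frac{5}{7}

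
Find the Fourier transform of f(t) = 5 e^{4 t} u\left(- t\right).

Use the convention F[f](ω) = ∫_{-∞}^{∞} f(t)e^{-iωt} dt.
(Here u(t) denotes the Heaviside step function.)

F(ω) = - \frac{5}{i \omega - 4}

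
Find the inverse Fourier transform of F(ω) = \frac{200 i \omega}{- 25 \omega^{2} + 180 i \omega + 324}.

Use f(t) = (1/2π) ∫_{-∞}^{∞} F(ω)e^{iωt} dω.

f(t) = 8 \left(1 - \frac{18 t}{5}\right) e^{- \frac{18 t}{5}} u\left(t\right)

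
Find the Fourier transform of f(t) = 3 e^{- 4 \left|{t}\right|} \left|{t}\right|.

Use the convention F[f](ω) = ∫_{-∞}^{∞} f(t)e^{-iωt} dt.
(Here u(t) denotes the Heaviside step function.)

F(ω) = \frac{6 \left(16 - \omega^{2}\right)}{\left(\omega^{2} + 16\right)^{2}}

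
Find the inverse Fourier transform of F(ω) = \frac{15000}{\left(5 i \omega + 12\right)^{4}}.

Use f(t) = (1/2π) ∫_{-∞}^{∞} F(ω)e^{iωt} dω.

f(t) = 4 t^{3} e^{- \frac{12 t}{5}} u\left(t\right)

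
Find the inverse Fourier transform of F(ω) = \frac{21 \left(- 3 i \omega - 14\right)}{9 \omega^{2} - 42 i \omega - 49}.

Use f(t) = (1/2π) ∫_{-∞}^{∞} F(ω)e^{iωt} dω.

f(t) = 7 \left(\frac{7 t}{3} + 1\right) e^{- \frac{7 t}{3}} u\left(t\right)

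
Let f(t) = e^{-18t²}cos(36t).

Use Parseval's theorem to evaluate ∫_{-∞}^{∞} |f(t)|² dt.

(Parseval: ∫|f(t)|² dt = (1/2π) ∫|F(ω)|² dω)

∫|f(t)|² dt = \frac{\sqrt{\pi} \left(1 + e^{36}\right)}{12 e^{36}}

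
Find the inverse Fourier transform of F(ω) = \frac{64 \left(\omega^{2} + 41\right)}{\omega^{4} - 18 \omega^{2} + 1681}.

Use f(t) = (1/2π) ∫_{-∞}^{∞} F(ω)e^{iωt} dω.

f(t) = 8 e^{- 4 \left|{t}\right|} \cos{\left(5 \left|{t}\right| \right)}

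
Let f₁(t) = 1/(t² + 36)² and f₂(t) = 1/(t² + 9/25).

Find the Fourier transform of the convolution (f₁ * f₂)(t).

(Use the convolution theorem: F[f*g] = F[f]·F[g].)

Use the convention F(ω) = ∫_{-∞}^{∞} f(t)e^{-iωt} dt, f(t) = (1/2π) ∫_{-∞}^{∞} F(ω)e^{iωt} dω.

F[f₁*f₂](ω) = \frac{5 \pi^{2} \left(6 \left|{\omega}\right| + 1\right) e^{- \frac{33 \left|{\omega}\right|}{5}}}{1296}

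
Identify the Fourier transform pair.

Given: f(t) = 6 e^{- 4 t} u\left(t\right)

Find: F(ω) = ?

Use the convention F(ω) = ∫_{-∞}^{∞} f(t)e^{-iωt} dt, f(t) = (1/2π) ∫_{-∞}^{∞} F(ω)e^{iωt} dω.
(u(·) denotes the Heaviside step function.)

F(ω) = \frac{6}{i \omega + 4}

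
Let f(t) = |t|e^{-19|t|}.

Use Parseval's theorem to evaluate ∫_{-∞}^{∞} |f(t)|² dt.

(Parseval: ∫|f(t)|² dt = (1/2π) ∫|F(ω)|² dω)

∫|f(t)|² dt = \frac{1}{13718}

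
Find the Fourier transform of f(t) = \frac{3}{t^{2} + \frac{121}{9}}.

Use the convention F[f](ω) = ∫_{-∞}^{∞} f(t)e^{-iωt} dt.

F(ω) = \frac{9 \pi e^{- \frac{11 \left|{\omega}\right|}{3}}}{11}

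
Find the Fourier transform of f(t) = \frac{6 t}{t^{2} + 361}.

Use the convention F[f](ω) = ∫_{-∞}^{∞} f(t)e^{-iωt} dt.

F(ω) = - 6 i \pi e^{- 19 \left|{\omega}\right|} \operatorname{sign}{\left(\omega \right)}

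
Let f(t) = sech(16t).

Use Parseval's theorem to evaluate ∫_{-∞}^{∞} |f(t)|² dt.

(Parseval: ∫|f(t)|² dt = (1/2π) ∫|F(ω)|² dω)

∫|f(t)|² dt = \frac{1}{8}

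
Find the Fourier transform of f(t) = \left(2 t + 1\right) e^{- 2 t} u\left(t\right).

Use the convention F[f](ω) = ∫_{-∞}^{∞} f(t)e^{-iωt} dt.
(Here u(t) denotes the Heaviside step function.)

F(ω) = \frac{- i \omega - 4}{\omega^{2} - 4 i \omega - 4}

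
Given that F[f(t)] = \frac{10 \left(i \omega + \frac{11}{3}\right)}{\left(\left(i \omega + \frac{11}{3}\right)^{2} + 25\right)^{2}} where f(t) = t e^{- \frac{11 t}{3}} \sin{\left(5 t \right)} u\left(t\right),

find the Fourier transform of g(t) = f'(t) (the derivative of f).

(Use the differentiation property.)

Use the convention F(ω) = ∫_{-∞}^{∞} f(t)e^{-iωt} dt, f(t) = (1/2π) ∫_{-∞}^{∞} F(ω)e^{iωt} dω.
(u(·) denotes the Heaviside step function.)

F[g](ω) = \frac{270 i \omega \left(3 i \omega + 11\right)}{\left(\left(3 i \omega + 11\right)^{2} + 225\right)^{2}}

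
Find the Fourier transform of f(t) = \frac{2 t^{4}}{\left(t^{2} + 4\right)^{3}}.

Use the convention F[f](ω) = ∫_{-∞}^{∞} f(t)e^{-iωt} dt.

F(ω) = \frac{\pi \left(4 \omega^{2} - 10 \left|{\omega}\right| + 3\right) e^{- 2 \left|{\omega}\right|}}{8}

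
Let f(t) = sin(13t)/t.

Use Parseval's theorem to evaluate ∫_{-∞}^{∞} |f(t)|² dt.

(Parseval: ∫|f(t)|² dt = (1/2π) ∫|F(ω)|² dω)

∫|f(t)|² dt = 13 \pi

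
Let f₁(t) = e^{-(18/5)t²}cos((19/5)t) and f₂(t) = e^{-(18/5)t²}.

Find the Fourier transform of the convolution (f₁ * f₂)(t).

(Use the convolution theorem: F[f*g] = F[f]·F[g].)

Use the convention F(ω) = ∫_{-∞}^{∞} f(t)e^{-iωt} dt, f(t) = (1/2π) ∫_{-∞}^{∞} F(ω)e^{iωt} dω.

F[f₁*f₂](ω) = \frac{5 \pi \left(e^{\frac{19 \omega}{18}} + 1\right) e^{- \frac{5 \omega^{2}}{36} - \frac{19 \omega}{36} - \frac{361}{360}}}{36}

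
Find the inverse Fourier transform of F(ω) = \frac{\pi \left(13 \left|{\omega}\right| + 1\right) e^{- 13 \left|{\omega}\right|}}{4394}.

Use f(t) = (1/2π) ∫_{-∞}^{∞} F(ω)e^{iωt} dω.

f(t) = \frac{1}{\left(t^{2} + 169\right)^{2}}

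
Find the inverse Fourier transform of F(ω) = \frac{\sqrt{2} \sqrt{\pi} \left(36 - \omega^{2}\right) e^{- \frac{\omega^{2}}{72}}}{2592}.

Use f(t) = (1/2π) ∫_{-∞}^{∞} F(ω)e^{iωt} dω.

f(t) = 3 t^{2} e^{- 18 t^{2}}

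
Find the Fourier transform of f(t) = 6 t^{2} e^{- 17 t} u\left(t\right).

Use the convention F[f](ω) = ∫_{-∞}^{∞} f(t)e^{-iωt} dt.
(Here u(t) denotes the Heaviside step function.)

F(ω) = \frac{12}{\left(i \omega + 17\right)^{3}}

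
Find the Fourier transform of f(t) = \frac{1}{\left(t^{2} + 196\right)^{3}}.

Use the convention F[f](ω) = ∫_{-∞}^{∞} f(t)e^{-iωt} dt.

F(ω) = \frac{\pi \left(196 \omega^{2} + 42 \left|{\omega}\right| + 3\right) e^{- 14 \left|{\omega}\right|}}{4302592}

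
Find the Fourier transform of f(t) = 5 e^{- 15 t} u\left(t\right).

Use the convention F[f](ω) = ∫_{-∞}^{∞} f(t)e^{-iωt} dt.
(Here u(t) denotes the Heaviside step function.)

F(ω) = \frac{5}{i \omega + 15}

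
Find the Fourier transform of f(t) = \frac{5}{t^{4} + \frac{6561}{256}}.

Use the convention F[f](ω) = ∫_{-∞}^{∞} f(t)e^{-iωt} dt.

F(ω) = \frac{320 \pi e^{- \frac{9 \sqrt{2} \left|{\omega}\right|}{8}} \sin{\left(\frac{9 \sqrt{2} \left|{\omega}\right|}{8} + \frac{\pi}{4} \right)}}{729}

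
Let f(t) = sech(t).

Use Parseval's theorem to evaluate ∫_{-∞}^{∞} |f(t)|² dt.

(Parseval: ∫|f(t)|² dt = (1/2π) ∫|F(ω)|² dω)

∫|f(t)|² dt = 2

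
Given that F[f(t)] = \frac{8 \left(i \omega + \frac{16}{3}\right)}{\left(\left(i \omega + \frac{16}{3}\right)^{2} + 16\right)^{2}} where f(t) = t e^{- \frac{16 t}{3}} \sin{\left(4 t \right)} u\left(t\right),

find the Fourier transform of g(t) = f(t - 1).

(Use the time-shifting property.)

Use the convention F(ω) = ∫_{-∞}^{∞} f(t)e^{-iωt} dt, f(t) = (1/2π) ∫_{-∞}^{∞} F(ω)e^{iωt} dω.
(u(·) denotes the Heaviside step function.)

F[g](ω) = \frac{216 \left(3 i \omega + 16\right) e^{- i \omega}}{\left(\left(3 i \omega + 16\right)^{2} + 144\right)^{2}}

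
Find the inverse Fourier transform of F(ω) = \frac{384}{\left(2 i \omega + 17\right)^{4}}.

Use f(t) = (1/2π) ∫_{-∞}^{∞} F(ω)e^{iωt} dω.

f(t) = 4 t^{3} e^{- \frac{17 t}{2}} u\left(t\right)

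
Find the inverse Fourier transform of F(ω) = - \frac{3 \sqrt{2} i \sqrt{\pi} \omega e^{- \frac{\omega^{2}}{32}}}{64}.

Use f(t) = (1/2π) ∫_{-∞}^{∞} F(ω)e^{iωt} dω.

f(t) = 3 t e^{- 8 t^{2}}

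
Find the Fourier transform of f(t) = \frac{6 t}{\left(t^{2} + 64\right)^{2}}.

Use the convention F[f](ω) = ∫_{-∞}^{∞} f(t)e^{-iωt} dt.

F(ω) = - \frac{3 i \pi \omega e^{- 8 \left|{\omega}\right|}}{8}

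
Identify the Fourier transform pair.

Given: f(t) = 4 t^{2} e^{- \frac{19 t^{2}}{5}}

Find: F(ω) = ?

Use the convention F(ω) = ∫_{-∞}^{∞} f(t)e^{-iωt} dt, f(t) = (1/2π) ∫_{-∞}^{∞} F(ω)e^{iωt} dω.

F(ω) = \frac{5 \sqrt{95} \sqrt{\pi} \left(38 - 5 \omega^{2}\right) e^{- \frac{5 \omega^{2}}{76}}}{6859}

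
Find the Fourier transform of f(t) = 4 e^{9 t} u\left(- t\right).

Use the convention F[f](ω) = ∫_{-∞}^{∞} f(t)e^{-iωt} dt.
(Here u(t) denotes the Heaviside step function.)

F(ω) = - \frac{4}{i \omega - 9}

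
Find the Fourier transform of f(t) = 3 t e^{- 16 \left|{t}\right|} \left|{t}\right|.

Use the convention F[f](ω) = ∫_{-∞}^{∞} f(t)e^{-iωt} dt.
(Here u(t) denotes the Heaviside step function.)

F(ω) = \frac{12 i \omega \left(\omega^{2} - 768\right)}{\left(\omega^{2} + 256\right)^{3}}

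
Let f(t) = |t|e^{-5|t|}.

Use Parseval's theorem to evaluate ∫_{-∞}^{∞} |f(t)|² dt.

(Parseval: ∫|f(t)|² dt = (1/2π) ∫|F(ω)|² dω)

∫|f(t)|² dt = \frac{1}{250}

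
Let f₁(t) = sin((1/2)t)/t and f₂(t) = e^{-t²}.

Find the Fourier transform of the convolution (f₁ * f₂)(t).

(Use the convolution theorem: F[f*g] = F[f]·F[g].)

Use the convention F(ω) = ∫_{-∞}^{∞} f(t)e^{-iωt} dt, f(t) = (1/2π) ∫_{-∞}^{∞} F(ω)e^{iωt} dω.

F[f₁*f₂](ω) = \begin{cases} \pi^{\frac{3}{2}} e^{- \frac{\omega^{2}}{4}} & \text{for}\: \omega > - \frac{1}{2} \wedge \omega < \frac{1}{2} \\0 & \text{otherwise} \end{cases}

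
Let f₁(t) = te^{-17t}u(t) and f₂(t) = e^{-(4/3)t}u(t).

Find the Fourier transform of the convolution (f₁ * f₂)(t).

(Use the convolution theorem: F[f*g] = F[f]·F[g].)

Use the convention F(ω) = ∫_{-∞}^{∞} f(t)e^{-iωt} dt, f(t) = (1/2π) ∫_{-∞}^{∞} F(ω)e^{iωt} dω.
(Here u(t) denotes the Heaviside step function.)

F[f₁*f₂](ω) = \frac{3}{\left(i \omega + 17\right)^{2} \left(3 i \omega + 4\right)}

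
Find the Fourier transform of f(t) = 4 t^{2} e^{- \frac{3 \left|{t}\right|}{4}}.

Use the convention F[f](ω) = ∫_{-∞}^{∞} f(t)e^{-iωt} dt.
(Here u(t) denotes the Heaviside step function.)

F(ω) = \frac{9216 \left(3 - 16 \omega^{2}\right)}{\left(16 \omega^{2} + 9\right)^{3}}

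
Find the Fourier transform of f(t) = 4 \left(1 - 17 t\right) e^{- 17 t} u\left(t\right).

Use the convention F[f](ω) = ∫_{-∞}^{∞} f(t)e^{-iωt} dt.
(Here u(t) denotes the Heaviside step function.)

F(ω) = \frac{4 i \omega}{- \omega^{2} + 34 i \omega + 289}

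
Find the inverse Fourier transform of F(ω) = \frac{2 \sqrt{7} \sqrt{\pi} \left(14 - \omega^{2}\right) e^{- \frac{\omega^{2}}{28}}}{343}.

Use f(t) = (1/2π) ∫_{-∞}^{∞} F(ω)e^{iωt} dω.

f(t) = 8 t^{2} e^{- 7 t^{2}}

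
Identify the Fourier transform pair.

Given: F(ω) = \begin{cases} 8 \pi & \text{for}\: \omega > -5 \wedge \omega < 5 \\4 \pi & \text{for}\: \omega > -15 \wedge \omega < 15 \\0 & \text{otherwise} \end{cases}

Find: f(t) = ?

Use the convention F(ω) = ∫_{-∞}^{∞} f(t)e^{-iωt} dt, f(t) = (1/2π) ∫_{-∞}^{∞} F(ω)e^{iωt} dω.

f(t) = \frac{8 \sin{\left(10 t \right)} \cos{\left(5 t \right)}}{t}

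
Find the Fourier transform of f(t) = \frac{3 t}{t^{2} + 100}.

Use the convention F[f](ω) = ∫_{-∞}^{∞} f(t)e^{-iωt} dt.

F(ω) = - 3 i \pi e^{- 10 \left|{\omega}\right|} \operatorname{sign}{\left(\omega \right)}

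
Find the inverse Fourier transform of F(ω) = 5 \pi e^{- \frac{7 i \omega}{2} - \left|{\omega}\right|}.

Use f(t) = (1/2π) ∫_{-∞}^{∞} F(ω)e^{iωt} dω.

f(t) = \frac{5}{\left(t - \frac{7}{2}\right)^{2} + 1}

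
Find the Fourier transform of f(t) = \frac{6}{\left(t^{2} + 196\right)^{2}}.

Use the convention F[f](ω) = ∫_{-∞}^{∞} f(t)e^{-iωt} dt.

F(ω) = \frac{3 \pi \left(14 \left|{\omega}\right| + 1\right) e^{- 14 \left|{\omega}\right|}}{2744}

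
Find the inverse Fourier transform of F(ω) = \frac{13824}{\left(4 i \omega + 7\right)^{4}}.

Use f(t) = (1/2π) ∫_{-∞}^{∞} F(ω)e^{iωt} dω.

f(t) = 9 t^{3} e^{- \frac{7 t}{4}} u\left(t\right)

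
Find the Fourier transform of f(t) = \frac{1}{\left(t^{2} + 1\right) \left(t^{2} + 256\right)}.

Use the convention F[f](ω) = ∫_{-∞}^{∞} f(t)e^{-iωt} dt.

F(ω) = \frac{\pi e^{- \left|{\omega}\right|}}{255} - \frac{\pi e^{- 16 \left|{\omega}\right|}}{4080}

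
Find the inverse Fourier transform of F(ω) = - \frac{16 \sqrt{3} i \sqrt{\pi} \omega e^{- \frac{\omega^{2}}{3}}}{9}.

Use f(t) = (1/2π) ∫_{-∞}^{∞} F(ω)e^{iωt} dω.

f(t) = 4 t e^{- \frac{3 t^{2}}{4}}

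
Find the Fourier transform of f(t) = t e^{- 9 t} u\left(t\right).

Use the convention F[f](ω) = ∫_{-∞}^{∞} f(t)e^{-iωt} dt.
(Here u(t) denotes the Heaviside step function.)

F(ω) = \frac{1}{\left(i \omega + 9\right)^{2}}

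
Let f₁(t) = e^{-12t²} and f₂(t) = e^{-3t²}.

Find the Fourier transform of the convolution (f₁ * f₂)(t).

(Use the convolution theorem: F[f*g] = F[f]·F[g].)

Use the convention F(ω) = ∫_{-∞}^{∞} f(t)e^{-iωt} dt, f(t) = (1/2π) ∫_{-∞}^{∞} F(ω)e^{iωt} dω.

F[f₁*f₂](ω) = \frac{\pi e^{- \frac{5 \omega^{2}}{48}}}{6}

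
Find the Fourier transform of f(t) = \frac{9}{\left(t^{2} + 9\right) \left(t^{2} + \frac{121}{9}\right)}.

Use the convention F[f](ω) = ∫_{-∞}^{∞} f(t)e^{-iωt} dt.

F(ω) = \frac{27 \pi e^{- 3 \left|{\omega}\right|}}{40} - \frac{243 \pi e^{- \frac{11 \left|{\omega}\right|}{3}}}{440}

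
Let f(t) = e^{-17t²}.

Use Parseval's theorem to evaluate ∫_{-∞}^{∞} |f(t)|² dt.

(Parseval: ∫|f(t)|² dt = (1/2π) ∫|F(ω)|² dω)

∫|f(t)|² dt = \frac{\sqrt{34} \sqrt{\pi}}{34}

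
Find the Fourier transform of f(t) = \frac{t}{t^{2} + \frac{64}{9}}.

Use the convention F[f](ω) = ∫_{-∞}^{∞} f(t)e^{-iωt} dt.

F(ω) = - i \pi e^{- \frac{8 \left|{\omega}\right|}{3}} \operatorname{sign}{\left(\omega \right)}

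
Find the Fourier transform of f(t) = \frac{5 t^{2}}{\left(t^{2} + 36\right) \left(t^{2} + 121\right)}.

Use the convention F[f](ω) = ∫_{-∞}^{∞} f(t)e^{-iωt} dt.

F(ω) = \frac{\pi \left(11 - 6 e^{5 \left|{\omega}\right|}\right) e^{- 11 \left|{\omega}\right|}}{17}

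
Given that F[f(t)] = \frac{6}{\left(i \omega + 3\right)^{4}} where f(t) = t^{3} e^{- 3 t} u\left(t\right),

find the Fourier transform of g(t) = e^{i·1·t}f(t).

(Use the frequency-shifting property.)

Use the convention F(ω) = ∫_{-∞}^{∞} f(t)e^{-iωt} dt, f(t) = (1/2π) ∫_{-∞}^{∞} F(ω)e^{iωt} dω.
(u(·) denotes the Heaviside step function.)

F[g](ω) = \frac{6}{\left(i \left(\omega - 1\right) + 3\right)^{4}}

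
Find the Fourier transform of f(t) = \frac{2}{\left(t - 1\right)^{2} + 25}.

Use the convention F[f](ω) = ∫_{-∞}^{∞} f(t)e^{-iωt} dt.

F(ω) = \frac{2 \pi e^{- i \omega - 5 \left|{\omega}\right|}}{5}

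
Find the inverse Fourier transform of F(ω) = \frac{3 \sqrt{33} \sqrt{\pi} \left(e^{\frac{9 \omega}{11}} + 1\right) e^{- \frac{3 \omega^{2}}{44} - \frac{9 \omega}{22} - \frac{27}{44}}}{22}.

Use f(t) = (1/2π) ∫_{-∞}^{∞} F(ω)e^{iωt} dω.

f(t) = 3 e^{- \frac{11 t^{2}}{3}} \cos{\left(3 t \right)}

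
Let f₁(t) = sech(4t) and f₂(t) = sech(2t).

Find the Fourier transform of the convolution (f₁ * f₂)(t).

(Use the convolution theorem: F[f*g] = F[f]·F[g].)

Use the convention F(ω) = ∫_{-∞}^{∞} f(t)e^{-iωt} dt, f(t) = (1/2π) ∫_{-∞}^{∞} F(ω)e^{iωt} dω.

F[f₁*f₂](ω) = \frac{\pi^{2} \sinh{\left(\frac{\pi \omega}{8} \right)}}{2 \sinh{\left(\frac{\pi \omega}{2} \right)}}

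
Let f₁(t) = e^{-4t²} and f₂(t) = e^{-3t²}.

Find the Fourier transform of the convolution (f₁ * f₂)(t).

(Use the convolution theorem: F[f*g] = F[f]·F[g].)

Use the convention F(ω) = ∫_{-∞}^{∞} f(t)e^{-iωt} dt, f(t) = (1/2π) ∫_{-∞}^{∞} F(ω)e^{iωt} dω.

F[f₁*f₂](ω) = \frac{\sqrt{3} \pi e^{- \frac{7 \omega^{2}}{48}}}{6}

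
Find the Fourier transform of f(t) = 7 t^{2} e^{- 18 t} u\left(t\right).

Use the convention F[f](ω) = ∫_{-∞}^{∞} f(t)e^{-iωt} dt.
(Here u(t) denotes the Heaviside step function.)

F(ω) = \frac{14}{\left(i \omega + 18\right)^{3}}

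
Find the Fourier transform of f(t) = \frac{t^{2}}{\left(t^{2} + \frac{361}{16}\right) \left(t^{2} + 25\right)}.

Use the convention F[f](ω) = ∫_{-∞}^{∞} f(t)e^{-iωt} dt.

F(ω) = \frac{80 \pi e^{- 5 \left|{\omega}\right|}}{39} - \frac{76 \pi e^{- \frac{19 \left|{\omega}\right|}{4}}}{39}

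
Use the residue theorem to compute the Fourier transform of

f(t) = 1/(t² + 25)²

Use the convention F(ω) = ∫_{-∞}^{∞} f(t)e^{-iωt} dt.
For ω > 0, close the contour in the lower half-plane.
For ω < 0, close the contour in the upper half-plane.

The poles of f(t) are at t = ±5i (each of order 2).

Let g(z) = f(z)e^{-iωz}; for large |z| the factor e^{-iωz} decays in the lower half-plane when ω > 0 and in the upper half-plane when ω < 0.

Case ω > 0 (lower half-plane, clockwise contour ⇒ F(ω) = -2πi·ΣRes):
  Res_{z = - 5 i} g(z) = \frac{i \left(5 \omega + 1\right) e^{- 5 \omega}}{500} (pole of order 2)
  F(ω) = -2πi·ΣRes = \frac{\pi \left(5 \omega + 1\right) e^{- 5 \omega}}{250}

Case ω < 0 (upper half-plane, counterclockwise contour ⇒ F(ω) = +2πi·ΣRes):
  Res_{z = 5 i} g(z) = \frac{i \left(5 \omega - 1\right) e^{5 \omega}}{500} (pole of order 2)
  F(ω) = 2πi·ΣRes = \frac{\pi \left(1 - 5 \omega\right) e^{5 \omega}}{250}

Both cases combine into a single formula in |ω|:

F(ω) = \frac{\pi \left(5 \left|{\omega}\right| + 1\right) e^{- 5 \left|{\omega}\right|}}{250}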